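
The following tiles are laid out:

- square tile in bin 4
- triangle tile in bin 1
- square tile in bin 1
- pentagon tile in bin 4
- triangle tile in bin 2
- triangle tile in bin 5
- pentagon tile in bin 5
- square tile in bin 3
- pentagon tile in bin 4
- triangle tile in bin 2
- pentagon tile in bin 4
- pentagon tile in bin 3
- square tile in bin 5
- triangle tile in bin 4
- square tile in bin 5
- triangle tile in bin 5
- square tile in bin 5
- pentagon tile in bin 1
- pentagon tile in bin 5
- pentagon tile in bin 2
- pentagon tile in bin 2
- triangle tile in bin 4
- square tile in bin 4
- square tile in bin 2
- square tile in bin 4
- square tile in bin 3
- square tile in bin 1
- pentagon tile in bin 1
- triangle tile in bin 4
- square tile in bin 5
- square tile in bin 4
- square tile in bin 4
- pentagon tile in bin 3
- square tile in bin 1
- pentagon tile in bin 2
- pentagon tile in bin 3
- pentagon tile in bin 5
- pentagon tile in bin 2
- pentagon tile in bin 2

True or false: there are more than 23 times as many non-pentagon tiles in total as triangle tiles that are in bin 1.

|non-pentagon tiles| = 23.
|triangle tiles in bin 1| = 1.
The claim requires 23 > 23 × 1 = 23, which does not hold.

False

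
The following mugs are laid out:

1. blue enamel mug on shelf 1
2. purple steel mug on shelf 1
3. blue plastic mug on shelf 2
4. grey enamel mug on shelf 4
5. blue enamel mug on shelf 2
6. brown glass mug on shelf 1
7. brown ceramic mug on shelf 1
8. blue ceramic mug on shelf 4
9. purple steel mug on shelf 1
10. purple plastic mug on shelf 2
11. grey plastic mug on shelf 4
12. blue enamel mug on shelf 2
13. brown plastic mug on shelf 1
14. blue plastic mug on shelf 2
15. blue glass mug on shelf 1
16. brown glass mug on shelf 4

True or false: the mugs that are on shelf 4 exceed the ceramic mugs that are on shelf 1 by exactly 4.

False

|mugs on shelf 4| = 4.
|ceramic mugs on shelf 1| = 1.
The claim requires 4 − 1 (= 3) to equal 4, which does not hold.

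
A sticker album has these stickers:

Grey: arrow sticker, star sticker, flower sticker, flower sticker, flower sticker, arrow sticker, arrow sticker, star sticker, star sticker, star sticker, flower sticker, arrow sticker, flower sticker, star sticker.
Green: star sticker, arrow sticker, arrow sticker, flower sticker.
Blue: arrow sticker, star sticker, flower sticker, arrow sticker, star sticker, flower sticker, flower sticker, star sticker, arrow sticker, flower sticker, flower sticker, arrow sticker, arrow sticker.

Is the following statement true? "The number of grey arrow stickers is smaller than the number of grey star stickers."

True

There are 4 grey arrow stickers.
There are 5 grey star stickers.
The claim requires 4 < 5, which holds.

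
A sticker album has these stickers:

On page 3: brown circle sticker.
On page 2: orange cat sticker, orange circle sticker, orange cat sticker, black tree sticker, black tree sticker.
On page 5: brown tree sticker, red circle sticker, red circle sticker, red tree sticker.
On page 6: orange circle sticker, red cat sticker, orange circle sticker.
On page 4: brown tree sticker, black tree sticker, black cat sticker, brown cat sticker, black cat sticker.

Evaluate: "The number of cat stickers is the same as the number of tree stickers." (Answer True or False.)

|cat stickers| = 6.
|tree stickers| = 6.
The claim requires 6 = 6, which holds.

True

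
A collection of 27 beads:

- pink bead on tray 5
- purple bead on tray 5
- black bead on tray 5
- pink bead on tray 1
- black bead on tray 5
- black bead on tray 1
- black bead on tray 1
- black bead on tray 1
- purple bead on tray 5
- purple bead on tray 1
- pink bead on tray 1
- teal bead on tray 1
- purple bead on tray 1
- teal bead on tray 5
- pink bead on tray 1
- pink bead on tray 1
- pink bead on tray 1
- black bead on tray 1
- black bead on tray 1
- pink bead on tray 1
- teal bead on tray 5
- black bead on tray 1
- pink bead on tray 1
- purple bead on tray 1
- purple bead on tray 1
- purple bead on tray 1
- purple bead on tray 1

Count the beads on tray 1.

20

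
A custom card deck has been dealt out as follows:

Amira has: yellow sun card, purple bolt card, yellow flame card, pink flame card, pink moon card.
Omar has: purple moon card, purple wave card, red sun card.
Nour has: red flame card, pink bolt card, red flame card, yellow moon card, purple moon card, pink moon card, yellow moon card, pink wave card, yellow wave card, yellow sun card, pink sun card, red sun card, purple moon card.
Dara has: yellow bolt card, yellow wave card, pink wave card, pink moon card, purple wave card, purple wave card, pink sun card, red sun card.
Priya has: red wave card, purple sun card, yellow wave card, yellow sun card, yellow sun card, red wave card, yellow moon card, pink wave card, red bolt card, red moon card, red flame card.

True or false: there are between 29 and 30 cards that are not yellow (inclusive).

|cards that are not yellow| = 28.
The claim requires 29 ≤ 28 ≤ 30, which does not hold.

False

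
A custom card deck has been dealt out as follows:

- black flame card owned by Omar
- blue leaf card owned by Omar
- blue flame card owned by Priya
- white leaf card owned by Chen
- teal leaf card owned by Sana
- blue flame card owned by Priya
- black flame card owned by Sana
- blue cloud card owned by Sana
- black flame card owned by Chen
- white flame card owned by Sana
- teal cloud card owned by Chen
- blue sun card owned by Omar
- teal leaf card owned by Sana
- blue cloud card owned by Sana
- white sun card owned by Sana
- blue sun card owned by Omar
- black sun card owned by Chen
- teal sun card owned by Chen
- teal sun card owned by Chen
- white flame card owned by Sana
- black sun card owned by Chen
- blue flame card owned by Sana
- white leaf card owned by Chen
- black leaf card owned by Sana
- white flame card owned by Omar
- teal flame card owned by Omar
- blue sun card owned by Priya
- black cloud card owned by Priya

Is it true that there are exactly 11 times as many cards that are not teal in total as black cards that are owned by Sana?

There are 22 cards that are not teal.
Count of black cards owned by Sana: 2.
The claim requires 22 = 11 × 2 = 22, which holds.

True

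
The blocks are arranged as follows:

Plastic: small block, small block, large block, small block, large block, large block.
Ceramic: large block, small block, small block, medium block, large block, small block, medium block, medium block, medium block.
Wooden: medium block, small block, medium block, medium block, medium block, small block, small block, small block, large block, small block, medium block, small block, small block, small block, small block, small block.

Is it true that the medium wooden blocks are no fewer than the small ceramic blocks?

|medium wooden blocks| = 5.
|small ceramic blocks| = 3.
The claim requires 5 ≥ 3, which holds.

True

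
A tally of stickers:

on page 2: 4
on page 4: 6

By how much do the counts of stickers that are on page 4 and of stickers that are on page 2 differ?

stickers on page 4: 6. stickers on page 2: 4.
|6 − 4| = 6 − 4 = 2.

2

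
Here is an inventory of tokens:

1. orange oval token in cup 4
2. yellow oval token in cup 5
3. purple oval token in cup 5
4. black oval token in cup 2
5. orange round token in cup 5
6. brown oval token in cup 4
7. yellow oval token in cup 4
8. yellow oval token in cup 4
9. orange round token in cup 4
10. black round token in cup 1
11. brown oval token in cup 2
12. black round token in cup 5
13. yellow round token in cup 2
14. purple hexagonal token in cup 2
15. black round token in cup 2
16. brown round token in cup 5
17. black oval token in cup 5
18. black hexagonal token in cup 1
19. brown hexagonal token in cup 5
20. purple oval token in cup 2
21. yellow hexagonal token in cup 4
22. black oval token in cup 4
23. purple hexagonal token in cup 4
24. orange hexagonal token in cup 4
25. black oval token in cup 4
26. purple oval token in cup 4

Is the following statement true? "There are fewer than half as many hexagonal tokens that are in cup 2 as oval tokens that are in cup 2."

True

|hexagonal tokens in cup 2| = 1.
|oval tokens in cup 2| = 3.
The claim requires 2 × 1 = 2 < 3, which holds.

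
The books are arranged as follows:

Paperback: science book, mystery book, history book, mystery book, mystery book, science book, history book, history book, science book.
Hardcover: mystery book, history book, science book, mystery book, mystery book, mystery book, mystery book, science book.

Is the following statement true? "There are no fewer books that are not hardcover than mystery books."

There are 9 books that are not hardcover.
There are 8 mystery books.
The claim requires 9 ≥ 8, which holds.

True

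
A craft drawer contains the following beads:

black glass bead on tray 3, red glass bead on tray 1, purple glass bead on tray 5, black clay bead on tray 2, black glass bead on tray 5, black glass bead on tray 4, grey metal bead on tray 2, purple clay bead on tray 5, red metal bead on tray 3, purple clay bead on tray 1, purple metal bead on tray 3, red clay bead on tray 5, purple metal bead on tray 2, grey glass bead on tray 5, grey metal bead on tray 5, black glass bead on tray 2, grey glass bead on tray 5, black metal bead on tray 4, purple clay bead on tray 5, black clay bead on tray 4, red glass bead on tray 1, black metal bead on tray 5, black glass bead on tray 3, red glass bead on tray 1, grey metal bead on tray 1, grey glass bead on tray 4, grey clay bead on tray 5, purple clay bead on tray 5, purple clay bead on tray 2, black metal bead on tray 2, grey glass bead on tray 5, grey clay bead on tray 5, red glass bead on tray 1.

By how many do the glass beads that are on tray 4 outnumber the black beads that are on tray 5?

glass beads on tray 4: 2.
black beads on tray 5: 2.
2 − 2 = 0.

0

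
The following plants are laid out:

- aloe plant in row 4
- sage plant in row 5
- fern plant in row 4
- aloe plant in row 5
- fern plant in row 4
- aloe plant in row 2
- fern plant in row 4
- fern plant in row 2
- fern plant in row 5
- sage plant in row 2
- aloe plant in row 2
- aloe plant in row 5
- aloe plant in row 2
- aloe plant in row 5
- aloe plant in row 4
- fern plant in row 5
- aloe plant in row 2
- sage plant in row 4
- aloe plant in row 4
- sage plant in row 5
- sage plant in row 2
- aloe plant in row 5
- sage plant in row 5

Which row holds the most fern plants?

Counts by row (restricted to fern plants): row 4→3, row 5→2, row 2→1.
The maximum is 3, held uniquely by row 4.

row 4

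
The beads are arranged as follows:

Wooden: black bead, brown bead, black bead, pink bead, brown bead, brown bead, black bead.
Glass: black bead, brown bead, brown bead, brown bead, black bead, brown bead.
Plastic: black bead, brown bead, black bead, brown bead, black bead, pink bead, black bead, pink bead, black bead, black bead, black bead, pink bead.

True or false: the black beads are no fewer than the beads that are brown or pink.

False

There are 12 black beads.
There are 13 beads that are brown or pink.
The claim requires 12 ≥ 13, which does not hold.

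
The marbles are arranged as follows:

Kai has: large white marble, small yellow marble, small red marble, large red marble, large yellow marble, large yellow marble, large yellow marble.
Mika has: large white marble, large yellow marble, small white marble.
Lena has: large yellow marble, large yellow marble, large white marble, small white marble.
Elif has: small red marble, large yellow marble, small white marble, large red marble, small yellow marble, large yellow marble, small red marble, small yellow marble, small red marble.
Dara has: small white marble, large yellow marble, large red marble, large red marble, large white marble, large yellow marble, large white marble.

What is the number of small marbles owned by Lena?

1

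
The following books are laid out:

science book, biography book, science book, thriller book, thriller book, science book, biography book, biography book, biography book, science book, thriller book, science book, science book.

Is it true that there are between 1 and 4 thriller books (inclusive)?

There are 3 thriller books.
The claim requires 1 ≤ 3 ≤ 4, which holds.

True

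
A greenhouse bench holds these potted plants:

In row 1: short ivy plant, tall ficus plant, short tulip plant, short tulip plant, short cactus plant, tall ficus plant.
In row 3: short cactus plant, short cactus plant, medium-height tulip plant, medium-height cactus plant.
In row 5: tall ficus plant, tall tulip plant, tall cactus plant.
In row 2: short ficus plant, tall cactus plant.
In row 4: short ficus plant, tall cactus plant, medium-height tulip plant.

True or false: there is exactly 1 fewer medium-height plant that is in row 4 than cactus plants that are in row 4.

False

There is 1 medium-height plant in row 4.
There is 1 cactus plant in row 4.
The claim requires 1 − 1 (= 0) to equal 1, which does not hold.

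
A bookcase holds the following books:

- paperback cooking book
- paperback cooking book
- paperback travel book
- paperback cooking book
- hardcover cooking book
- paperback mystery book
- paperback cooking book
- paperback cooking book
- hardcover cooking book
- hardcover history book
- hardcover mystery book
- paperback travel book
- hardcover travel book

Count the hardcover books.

5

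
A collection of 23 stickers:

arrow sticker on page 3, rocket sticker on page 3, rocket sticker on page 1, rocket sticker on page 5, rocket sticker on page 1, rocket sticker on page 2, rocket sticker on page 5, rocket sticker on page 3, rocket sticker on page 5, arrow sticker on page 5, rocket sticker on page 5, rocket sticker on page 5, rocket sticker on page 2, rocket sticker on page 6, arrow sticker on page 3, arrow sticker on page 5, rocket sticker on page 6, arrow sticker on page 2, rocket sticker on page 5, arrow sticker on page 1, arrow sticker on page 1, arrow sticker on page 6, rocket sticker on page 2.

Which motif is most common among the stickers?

Counts by motif: rocket 15, arrow 8.
The maximum is 15, held uniquely by rocket.

rocket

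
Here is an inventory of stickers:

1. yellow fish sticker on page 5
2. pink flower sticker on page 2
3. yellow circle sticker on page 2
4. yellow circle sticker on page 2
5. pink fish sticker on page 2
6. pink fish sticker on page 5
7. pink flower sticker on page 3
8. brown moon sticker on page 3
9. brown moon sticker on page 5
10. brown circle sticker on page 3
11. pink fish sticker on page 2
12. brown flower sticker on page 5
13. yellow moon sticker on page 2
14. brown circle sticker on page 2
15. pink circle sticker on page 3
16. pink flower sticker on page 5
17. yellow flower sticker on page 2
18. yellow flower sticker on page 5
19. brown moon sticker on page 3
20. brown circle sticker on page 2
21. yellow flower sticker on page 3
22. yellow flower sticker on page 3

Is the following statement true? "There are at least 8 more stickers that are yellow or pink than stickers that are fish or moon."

False

|stickers that are yellow or pink| = 15.
|stickers that are fish or moon| = 8.
The claim requires 15 − 8 = 7 ≥ 8, which does not hold.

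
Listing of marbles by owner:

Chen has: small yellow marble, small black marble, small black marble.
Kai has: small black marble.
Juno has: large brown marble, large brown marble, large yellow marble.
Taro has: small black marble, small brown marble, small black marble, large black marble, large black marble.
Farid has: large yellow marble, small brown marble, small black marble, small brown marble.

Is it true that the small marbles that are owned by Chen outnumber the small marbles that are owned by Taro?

False

small marbles owned by Chen: 3.
small marbles owned by Taro: 3.
The claim requires 3 > 3, which does not hold.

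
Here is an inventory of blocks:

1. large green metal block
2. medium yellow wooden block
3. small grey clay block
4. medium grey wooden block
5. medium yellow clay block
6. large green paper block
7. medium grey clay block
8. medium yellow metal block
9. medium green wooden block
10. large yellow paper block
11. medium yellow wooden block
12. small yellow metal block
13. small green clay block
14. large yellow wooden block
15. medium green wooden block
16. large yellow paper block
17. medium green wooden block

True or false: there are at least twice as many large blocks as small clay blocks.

|large blocks| = 5.
|small clay blocks| = 2.
The claim requires 5 ≥ 2 × 2 = 4, which holds.

True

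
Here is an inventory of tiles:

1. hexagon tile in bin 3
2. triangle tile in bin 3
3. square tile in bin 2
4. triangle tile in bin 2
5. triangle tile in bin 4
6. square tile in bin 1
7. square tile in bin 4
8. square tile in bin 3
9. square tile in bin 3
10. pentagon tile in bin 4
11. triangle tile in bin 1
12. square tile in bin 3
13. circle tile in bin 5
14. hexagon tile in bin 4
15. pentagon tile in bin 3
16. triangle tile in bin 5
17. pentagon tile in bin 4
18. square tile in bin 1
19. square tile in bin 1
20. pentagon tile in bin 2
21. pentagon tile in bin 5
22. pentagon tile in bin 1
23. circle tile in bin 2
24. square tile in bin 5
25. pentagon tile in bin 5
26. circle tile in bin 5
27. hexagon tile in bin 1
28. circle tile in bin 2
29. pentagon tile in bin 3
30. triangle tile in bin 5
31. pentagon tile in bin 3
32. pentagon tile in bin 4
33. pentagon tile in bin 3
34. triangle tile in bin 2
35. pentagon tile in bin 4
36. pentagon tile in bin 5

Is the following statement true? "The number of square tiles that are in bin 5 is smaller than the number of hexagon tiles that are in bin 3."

False

There is 1 square tile in bin 5.
There is 1 hexagon tile in bin 3.
The claim requires 1 < 1, which does not hold.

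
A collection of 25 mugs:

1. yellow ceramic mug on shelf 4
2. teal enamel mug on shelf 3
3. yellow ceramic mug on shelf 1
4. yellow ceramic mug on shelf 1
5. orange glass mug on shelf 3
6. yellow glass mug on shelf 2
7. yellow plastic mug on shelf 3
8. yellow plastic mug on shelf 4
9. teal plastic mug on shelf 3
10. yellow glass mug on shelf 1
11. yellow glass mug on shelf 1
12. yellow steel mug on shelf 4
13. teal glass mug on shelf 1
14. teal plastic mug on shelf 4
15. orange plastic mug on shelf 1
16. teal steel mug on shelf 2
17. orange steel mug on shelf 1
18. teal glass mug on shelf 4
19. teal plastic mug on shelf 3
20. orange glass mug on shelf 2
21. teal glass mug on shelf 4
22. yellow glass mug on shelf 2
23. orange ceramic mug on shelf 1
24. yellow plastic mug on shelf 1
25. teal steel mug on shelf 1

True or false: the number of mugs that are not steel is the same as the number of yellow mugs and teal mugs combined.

False

mugs that are not steel: 21.
yellow mugs: 11; teal mugs: 9; combined: 11 + 9 = 20.
The claim requires 21 = 20, which does not hold.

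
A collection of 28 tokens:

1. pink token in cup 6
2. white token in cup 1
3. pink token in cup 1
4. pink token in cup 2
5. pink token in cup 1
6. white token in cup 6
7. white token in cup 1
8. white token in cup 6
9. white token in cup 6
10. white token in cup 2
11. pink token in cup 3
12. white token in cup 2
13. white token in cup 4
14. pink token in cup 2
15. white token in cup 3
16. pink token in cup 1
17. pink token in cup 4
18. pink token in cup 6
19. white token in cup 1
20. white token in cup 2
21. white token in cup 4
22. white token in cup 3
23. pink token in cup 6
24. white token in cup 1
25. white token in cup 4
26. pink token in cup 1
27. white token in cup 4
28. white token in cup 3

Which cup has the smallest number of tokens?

Counts by cup: cup 1→8, cup 6→6, cup 4→5, cup 2→5, cup 3→4.
The minimum is 4, held uniquely by cup 3.

cup 3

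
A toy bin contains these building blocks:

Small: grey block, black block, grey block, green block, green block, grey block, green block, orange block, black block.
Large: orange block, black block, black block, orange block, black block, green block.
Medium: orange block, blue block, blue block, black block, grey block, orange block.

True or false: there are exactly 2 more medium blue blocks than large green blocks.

False

medium blue blocks: 2.
large green blocks: 1.
The claim requires 2 − 1 (= 1) to equal 2, which does not hold.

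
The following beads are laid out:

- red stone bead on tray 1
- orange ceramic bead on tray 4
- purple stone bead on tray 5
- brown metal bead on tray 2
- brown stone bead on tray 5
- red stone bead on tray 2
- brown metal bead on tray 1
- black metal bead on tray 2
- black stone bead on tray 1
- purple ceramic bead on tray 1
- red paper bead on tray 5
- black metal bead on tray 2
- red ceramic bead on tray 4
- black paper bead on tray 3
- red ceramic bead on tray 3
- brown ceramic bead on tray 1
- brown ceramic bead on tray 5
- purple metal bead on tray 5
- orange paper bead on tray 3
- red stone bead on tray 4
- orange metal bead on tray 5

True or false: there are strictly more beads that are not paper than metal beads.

True

|beads that are not paper| = 18.
|metal beads| = 6.
The claim requires 18 > 6, which holds.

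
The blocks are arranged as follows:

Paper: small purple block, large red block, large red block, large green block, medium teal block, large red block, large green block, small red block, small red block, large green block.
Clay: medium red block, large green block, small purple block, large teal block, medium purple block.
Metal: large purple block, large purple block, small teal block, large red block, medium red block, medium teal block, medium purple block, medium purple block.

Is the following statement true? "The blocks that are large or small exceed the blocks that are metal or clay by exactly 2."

False

blocks that are large or small: 16.
blocks that are metal or clay: 13.
The claim requires 16 − 13 (= 3) to equal 2, which does not hold.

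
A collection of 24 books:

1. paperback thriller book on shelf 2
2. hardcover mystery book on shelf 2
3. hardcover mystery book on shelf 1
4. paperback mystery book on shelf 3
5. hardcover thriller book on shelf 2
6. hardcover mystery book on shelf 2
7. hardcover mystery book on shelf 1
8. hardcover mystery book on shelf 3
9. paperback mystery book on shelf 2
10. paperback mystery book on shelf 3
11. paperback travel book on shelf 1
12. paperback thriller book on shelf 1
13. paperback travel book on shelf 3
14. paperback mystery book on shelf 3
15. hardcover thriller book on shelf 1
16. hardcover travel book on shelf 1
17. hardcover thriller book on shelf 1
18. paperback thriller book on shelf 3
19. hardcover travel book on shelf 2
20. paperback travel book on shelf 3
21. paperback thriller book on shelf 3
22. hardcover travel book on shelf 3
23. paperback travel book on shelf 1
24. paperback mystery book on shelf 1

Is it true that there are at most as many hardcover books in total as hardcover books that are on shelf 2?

hardcover books: 11.
hardcover books on shelf 2: 4.
The claim requires 11 ≤ 4, which does not hold.

False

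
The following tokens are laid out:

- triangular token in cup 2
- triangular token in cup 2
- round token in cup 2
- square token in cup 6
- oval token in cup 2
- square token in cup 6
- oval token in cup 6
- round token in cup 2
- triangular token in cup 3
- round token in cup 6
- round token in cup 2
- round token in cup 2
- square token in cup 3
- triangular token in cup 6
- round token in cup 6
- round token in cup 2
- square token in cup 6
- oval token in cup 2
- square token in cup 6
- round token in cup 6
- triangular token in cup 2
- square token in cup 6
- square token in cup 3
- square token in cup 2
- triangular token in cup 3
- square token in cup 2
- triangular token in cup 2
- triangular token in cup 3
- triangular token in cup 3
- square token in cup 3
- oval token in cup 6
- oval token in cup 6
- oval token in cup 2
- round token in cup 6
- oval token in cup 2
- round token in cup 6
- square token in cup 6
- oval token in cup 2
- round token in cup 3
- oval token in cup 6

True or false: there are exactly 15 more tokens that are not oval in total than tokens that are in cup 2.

tokens that are not oval: 31.
tokens in cup 2: 16.
The claim requires 31 − 16 (= 15) to equal 15, which holds.

True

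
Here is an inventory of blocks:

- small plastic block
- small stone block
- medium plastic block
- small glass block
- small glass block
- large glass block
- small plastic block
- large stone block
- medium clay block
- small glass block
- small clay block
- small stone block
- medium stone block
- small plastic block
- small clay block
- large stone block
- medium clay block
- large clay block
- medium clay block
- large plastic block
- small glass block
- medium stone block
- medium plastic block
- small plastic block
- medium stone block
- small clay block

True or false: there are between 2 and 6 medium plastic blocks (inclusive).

|medium plastic blocks| = 2.
The claim requires 2 ≤ 2 ≤ 6, which holds.

True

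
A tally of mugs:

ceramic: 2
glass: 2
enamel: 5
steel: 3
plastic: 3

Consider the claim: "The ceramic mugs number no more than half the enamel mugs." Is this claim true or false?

There are 2 ceramic mugs.
There are 5 enamel mugs.
The claim requires 2 × 2 = 4 ≤ 5, which holds.

True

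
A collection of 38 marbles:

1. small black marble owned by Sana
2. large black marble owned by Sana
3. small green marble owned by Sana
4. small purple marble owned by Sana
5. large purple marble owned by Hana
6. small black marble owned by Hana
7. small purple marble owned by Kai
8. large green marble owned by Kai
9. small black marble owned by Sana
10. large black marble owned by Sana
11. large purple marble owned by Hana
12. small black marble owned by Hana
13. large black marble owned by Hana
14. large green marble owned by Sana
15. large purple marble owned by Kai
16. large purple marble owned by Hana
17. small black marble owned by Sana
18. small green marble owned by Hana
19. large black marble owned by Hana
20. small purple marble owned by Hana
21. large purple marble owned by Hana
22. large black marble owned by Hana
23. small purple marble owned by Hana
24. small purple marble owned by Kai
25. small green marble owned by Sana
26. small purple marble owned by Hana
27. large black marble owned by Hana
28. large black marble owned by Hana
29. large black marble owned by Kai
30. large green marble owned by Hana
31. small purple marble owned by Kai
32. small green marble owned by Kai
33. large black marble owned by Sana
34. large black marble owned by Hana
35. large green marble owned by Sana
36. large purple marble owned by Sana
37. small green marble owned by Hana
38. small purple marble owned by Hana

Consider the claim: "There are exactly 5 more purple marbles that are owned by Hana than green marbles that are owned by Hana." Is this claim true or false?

purple marbles owned by Hana: 8.
green marbles owned by Hana: 3.
The claim requires 8 − 3 (= 5) to equal 5, which holds.

True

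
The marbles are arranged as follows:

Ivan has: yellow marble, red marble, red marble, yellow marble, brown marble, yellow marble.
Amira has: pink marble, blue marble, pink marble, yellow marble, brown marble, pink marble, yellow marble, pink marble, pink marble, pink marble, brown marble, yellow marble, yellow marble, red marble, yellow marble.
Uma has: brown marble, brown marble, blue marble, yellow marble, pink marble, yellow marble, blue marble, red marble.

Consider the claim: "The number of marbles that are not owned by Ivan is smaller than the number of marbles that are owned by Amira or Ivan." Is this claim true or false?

False

|marbles that are not owned by Ivan| = 23.
|marbles owned by Amira or Ivan| = 21.
The claim requires 23 < 21, which does not hold.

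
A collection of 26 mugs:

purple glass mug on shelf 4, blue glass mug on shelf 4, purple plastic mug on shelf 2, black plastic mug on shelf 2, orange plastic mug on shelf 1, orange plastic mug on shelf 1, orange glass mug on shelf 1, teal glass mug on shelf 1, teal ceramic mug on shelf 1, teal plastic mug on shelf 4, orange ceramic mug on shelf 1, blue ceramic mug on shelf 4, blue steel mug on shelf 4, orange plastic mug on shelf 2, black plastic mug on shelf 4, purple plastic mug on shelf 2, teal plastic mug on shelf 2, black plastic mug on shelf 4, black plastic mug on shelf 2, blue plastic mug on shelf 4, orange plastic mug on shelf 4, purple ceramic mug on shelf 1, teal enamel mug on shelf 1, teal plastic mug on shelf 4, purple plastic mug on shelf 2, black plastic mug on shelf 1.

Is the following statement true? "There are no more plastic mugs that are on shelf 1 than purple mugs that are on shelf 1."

False

There are 3 plastic mugs on shelf 1.
There is 1 purple mug on shelf 1.
The claim requires 3 ≤ 1, which does not hold.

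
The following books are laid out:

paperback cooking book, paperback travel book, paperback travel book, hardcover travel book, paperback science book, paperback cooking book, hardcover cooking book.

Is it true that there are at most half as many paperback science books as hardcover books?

|paperback science books| = 1.
|hardcover books| = 2.
The claim requires 2 × 1 = 2 ≤ 2, which holds.

True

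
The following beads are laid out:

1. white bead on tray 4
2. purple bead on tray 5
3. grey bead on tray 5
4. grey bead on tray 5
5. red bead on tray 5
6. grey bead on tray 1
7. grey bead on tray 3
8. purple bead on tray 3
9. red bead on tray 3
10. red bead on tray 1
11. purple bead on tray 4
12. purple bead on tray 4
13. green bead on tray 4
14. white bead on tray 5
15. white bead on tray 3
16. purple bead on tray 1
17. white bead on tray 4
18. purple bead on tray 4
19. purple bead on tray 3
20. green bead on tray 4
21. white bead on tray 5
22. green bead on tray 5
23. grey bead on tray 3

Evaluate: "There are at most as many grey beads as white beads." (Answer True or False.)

True

grey beads: 5.
white beads: 5.
The claim requires 5 ≤ 5, which holds.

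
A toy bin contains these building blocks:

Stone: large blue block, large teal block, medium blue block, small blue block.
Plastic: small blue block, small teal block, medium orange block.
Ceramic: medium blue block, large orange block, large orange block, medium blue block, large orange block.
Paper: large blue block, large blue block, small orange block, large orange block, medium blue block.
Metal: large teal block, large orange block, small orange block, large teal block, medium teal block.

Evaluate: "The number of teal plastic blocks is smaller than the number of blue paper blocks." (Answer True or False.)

True

teal plastic blocks: 1.
blue paper blocks: 3.
The claim requires 1 < 3, which holds.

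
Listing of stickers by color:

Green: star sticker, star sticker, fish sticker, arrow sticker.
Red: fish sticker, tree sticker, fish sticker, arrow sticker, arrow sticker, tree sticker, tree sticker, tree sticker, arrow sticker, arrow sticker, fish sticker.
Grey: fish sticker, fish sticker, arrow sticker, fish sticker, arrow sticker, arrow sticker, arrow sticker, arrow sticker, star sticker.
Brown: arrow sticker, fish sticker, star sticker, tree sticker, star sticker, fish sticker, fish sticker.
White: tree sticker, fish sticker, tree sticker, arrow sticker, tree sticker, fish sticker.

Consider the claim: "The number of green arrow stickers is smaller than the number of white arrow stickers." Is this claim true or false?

False

green arrow stickers: 1.
white arrow stickers: 1.
The claim requires 1 < 1, which does not hold.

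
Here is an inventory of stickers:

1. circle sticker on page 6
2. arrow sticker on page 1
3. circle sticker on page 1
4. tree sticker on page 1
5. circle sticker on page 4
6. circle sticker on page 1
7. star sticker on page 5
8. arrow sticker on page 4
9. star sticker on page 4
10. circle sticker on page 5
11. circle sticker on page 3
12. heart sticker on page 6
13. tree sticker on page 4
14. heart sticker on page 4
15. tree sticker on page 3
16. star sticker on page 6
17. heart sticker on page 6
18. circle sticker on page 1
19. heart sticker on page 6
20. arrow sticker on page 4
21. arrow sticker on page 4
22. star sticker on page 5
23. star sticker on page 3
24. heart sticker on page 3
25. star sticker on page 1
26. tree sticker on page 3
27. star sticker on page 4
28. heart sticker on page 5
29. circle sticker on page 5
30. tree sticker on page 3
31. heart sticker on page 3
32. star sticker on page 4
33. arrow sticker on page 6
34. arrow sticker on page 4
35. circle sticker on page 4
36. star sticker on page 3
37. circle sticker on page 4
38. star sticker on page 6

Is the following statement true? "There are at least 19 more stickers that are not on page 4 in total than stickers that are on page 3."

There are 26 stickers that are not on page 4.
There are 8 stickers on page 3.
The claim requires 26 − 8 = 18 ≥ 19, which does not hold.

False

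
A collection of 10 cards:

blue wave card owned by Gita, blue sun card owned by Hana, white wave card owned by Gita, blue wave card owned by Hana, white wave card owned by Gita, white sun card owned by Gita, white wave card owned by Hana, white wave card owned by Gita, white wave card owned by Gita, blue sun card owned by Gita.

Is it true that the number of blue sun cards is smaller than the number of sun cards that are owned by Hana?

False

|blue sun cards| = 2.
|sun cards owned by Hana| = 1.
The claim requires 2 < 1, which does not hold.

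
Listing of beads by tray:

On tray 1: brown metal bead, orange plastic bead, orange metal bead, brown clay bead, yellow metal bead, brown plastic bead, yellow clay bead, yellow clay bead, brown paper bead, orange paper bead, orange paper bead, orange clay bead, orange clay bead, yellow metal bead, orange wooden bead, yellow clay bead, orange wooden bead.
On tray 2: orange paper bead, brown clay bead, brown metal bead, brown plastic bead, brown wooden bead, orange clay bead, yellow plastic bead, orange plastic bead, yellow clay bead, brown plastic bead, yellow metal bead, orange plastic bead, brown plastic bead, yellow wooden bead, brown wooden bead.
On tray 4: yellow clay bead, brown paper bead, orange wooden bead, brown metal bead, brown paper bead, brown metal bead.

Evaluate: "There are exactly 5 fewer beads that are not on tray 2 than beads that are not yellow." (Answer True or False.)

|beads that are not on tray 2| = 23.
|beads that are not yellow| = 28.
The claim requires 28 − 23 (= 5) to equal 5, which holds.

True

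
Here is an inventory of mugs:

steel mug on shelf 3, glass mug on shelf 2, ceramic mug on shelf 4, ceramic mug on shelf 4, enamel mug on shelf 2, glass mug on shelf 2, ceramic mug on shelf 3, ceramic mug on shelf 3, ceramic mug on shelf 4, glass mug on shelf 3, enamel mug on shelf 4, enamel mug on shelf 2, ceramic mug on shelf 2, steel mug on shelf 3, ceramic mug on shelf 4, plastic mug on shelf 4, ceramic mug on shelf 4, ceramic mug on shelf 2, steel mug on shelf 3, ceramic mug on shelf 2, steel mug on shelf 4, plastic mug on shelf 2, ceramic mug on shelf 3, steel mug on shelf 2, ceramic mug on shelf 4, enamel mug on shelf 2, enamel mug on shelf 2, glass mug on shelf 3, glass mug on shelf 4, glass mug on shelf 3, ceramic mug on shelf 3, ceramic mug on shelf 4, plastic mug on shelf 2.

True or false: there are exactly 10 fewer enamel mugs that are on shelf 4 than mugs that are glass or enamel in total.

True

There is 1 enamel mug on shelf 4.
There are 11 mugs that are glass or enamel.
The claim requires 11 − 1 (= 10) to equal 10, which holds.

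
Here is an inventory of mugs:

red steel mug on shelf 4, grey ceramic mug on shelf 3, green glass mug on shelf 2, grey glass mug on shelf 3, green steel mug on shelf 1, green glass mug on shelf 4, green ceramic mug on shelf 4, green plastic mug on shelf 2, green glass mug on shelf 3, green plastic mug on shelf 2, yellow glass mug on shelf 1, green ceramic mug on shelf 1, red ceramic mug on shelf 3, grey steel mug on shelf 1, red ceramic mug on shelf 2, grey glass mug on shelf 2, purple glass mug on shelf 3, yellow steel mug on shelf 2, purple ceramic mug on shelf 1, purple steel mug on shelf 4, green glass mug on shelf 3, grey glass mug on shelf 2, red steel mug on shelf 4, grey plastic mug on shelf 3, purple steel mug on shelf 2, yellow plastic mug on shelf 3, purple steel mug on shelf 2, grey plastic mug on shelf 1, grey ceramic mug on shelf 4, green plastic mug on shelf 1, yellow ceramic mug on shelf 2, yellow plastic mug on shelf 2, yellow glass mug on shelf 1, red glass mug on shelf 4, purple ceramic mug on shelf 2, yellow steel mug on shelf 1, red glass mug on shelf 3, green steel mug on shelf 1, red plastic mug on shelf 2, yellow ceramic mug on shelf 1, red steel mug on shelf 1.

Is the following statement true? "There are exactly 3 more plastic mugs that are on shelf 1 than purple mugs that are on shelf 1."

False

|plastic mugs on shelf 1| = 2.
|purple mugs on shelf 1| = 1.
The claim requires 2 − 1 (= 1) to equal 3, which does not hold.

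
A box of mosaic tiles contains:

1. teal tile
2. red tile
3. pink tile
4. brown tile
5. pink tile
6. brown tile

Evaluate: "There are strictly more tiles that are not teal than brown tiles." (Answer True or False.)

tiles that are not teal: 5.
brown tiles: 2.
The claim requires 5 > 2, which holds.

True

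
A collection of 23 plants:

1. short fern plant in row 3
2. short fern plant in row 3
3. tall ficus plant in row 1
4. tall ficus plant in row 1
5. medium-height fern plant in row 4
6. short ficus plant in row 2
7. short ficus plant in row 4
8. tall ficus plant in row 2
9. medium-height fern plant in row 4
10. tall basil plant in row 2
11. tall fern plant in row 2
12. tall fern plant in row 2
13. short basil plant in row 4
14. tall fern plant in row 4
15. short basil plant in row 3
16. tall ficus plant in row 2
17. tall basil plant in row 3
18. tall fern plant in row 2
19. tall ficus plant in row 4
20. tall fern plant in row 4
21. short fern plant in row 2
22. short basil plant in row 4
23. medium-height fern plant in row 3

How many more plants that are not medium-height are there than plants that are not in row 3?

2

plants that are not medium-height: 20.
plants that are not in row 3: 18.
20 − 18 = 2.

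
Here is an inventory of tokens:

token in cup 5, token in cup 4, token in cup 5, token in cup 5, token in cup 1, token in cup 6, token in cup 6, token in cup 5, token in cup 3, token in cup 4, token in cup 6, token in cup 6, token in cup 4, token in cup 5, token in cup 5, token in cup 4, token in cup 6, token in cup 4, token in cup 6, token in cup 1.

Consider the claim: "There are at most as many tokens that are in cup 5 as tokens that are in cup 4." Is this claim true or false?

|tokens in cup 5| = 6.
|tokens in cup 4| = 5.
The claim requires 6 ≤ 5, which does not hold.

False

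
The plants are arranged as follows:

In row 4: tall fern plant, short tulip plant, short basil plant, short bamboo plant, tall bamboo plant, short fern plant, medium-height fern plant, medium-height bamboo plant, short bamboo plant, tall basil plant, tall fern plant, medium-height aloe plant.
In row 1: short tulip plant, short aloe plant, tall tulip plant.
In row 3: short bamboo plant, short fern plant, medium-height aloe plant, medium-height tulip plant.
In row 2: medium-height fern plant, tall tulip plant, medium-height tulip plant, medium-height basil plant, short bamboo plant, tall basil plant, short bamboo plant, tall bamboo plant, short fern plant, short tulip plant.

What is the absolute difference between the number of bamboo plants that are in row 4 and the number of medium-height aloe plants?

bamboo plants in row 4: 4. medium-height aloe plants: 2.
|4 − 2| = 4 − 2 = 2.

2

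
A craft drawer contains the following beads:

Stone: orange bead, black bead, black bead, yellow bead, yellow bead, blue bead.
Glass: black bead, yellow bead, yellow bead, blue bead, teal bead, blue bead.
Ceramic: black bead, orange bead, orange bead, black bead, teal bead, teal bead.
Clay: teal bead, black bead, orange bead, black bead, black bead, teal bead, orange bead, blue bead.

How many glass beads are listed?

6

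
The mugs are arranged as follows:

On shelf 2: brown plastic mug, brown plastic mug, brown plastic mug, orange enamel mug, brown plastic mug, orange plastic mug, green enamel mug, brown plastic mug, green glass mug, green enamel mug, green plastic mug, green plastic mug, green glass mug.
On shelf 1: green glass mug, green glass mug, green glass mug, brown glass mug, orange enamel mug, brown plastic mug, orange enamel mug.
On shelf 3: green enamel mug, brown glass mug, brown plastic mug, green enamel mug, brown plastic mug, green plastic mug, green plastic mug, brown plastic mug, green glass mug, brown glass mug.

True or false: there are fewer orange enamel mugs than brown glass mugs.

False

orange enamel mugs: 3.
brown glass mugs: 3.
The claim requires 3 < 3, which does not hold.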